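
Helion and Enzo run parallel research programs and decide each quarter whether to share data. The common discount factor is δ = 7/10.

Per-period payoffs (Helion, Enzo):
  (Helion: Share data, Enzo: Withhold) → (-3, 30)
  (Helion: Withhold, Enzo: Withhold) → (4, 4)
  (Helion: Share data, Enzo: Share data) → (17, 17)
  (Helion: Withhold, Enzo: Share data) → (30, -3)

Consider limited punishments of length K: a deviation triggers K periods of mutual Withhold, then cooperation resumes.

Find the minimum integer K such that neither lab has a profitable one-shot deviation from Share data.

IC: δ(1−δ^K)/(1−δ) ≥ (30−17)/(17−4) = 1.
With δ = 7/10: need 1 − δ^K ≥ 1·(1−7/10)/(7/10), i.e. δ^K ≤ 0.5714.
Since (7/10)^1 = 0.7000 and (7/10)^2 = 0.4900, the smallest such K is 2.

2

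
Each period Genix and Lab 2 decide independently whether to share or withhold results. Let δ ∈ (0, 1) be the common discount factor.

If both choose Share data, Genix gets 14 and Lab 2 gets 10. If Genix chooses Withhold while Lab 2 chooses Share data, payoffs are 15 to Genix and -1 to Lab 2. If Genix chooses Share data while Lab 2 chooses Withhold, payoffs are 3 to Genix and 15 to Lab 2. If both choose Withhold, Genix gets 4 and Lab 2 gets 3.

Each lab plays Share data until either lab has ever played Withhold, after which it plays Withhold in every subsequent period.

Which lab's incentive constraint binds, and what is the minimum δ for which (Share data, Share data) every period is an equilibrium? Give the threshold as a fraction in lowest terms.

Genix's threshold: (15−14)/(15−4) = 1/11.
Lab 2's threshold: (15−10)/(15−3) = 5/12.
1/11 < 5/12, so Lab 2 binds and δ* = 5/12.

Lab 2; δ ≥ 5/12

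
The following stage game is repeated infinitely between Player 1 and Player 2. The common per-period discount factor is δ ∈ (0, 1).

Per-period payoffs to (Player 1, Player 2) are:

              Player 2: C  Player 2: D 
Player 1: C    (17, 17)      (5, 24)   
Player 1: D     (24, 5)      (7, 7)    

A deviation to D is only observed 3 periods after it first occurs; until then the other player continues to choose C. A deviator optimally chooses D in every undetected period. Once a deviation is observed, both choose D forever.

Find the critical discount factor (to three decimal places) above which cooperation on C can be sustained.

The best deviation is to choose D for all 3 undetected periods, earning 24 each, then 7 forever once detected.
Deviation value: 24(1−δ^3)/(1−δ) + 7δ^3/(1−δ); cooperation value: 17/(1−δ).
IC: 17 ≥ 24(1−δ^3) + 7δ^3 = 24 − 17δ^3.
So δ^3 ≥ 7/17, giving δ ≥ (7/17)^(1/3) ≈ 0.744.

0.744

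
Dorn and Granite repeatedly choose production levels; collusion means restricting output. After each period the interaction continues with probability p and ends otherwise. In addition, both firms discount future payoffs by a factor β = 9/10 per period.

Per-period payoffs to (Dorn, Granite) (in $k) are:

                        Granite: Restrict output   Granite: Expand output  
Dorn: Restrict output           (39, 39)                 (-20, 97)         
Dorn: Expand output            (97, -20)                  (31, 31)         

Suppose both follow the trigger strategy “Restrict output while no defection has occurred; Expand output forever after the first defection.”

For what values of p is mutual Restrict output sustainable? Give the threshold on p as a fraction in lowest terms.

Expected continuation weight on next period's payoff is β·p = 9/10·p, which plays the role of the discount factor.
Cooperation requires 9/10·p ≥ (97−39)/(97−31) = 29/33, hence p ≥ 290/297.

290/297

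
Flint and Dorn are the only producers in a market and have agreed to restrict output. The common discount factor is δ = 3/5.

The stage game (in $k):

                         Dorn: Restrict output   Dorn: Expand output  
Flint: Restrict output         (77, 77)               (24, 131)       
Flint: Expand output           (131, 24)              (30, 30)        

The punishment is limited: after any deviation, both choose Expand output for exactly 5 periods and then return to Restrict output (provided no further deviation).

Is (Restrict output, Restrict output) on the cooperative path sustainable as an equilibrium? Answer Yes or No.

Yes

Comparing payoff streams over the 6 periods until play realigns: cooperate → 77(1+δ+…+δ^5); deviate → 131 + 30(δ+…+δ^5).
Cooperation is sustained iff (77−30)(δ+…+δ^5) ≥ 131−77.
δ+…+δ^5 = 3/5·(1−(3/5)^5)/(1−3/5) = 1.3834, and (131−77)/(77−30) = 1.1489.
1.3834 ≥ 1.1489, so cooperation is sustainable.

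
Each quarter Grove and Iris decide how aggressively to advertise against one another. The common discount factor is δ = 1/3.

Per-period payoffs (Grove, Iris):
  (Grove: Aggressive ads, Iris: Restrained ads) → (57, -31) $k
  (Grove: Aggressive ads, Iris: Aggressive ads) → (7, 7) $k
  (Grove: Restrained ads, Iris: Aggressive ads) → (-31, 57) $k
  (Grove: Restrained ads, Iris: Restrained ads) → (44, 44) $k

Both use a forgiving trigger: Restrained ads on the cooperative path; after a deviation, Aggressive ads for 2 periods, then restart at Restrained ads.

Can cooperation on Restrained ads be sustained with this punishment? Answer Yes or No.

Yes

A one-shot deviation gives 57 now, then 7 for 2 periods, then back to 44.
Gain from deviating: (57−44) today; loss: (44−7) in each of the next 2 periods.
No-deviation condition: (44−7)(δ+…+δ^2) ≥ 57−44, i.e. δ+…+δ^2 ≥ 13/37.
At δ = 1/3: δ+…+δ^2 = 0.4444 ≥ 0.3514.
So cooperation is sustainable.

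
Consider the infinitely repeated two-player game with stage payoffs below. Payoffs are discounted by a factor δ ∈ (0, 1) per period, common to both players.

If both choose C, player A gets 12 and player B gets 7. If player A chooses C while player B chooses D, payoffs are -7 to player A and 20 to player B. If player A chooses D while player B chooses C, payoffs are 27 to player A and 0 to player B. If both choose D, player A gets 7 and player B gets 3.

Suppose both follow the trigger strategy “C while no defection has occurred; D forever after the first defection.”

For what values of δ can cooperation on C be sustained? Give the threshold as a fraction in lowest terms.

player A: cooperation gives 12 each period; deviation gives 27 once then 7 forever.
  12/(1−δ) ≥ 27 + 7δ/(1−δ) ⇒ δ ≥ 15/20 = 3/4.
player B: cooperation gives 7 each period; deviation gives 20 once then 3 forever.
  δ ≥ 13/17.
Both must hold, so the binding constraint is player B's: δ ≥ 13/17.

13/17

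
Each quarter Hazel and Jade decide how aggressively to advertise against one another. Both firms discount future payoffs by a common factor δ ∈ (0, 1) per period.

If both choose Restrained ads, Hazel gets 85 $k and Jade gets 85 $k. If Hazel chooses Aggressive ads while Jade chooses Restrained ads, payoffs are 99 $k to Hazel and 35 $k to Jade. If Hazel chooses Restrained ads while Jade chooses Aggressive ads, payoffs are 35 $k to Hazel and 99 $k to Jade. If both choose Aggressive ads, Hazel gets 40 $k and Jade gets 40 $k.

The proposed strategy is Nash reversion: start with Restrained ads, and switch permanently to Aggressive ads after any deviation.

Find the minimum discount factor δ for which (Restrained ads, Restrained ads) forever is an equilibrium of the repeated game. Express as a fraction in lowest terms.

14/59

Cooperation forever yields 85 each period: 85/(1−δ).
Deviating yields 99 once, then 40 forever: 99 + 40δ/(1−δ).
No profitable deviation requires 85/(1−δ) ≥ 99 + 40δ/(1−δ).
Multiplying by (1−δ): 85 ≥ 99(1−δ) + 40δ = 99 − 59δ.
So 59δ ≥ 14, i.e. δ ≥ 14/59.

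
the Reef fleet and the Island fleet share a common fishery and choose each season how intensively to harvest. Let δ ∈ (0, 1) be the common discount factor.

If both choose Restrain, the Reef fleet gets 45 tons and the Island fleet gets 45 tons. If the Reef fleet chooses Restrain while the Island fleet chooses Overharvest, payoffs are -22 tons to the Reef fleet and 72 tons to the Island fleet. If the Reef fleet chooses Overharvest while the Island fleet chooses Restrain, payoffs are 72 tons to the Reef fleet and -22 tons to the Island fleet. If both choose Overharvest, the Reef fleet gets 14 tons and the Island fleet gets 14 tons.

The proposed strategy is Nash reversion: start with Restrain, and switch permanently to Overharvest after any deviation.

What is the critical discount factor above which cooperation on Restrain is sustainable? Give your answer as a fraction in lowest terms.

27/58

45/(1−δ) ≥ 72 + 14δ/(1−δ)
45 ≥ 72 − 58δ
δ ≥ 27/58.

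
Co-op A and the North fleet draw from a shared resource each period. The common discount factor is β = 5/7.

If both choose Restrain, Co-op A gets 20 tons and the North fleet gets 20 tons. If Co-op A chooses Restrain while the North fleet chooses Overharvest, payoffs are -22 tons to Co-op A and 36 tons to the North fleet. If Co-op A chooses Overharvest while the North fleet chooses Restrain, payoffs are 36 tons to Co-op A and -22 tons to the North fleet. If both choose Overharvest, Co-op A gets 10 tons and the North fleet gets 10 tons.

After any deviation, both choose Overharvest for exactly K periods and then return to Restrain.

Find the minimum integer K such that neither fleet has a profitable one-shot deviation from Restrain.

4

No profitable deviation requires (20−10)(β+…+β^K) ≥ 36−20, i.e. β+…+β^K ≥ 8/5 ≈ 1.6000.
With β = 5/7, the partial sums are K=1: 0.7143, K=2: 1.2245, K=3: 1.5889, K=4: 1.8492.
K = 4 is the first length at which the sum reaches 1.6000.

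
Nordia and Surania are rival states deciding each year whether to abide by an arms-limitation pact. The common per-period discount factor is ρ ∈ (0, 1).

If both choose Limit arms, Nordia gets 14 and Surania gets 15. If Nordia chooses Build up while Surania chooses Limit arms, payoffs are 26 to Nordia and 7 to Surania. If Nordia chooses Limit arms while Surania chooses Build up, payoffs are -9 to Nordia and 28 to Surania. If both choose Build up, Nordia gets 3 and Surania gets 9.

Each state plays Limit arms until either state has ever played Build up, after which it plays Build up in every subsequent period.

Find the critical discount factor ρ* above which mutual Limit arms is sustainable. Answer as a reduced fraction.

13/19

Nordia's threshold: (26−14)/(26−3) = 12/23.
Surania's threshold: (28−15)/(28−9) = 13/19.
12/23 < 13/19, so Surania binds and ρ* = 13/19.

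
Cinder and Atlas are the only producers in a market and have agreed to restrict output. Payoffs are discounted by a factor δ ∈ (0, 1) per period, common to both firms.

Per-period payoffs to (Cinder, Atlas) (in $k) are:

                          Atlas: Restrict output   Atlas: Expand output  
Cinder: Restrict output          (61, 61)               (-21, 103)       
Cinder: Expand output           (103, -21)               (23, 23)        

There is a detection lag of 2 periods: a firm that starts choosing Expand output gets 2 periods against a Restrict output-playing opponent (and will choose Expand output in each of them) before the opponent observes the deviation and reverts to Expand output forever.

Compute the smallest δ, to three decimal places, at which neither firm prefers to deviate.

0.725

Deviating for the 2 undetected periods gains 103−61 = 42 per period over cooperation, then loses 61−23 = 38 per period forever once punishment starts.
Gain: 42(1 + δ + … + δ^1); loss: 38·δ^2/(1−δ).
No profitable deviation ⇔ 42(1−δ^2) ≤ 38·δ^2, i.e. δ^2 ≥ 42/(42+38) = 21/40.
Hence δ ≥ (21/40)^(1/2) ≈ 0.725.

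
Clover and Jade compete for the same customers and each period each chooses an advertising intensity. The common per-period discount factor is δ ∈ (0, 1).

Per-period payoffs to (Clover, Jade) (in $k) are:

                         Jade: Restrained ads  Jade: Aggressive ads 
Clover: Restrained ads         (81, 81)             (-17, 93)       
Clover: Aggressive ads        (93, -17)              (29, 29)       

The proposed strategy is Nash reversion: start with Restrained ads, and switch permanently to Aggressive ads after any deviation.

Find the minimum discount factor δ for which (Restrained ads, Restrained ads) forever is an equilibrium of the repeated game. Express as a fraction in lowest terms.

81/(1−δ) ≥ 93 + 29δ/(1−δ)
81 ≥ 93 − 64δ
δ ≥ 12/64 = 3/16.

3/16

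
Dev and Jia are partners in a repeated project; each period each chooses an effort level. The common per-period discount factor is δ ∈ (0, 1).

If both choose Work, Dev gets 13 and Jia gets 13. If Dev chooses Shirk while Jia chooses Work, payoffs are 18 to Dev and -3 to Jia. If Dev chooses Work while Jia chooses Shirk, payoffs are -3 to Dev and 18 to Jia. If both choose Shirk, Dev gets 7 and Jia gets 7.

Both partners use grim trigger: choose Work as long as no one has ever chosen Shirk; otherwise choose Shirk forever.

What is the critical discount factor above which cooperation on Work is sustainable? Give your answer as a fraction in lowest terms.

13/(1−δ) ≥ 18 + 7δ/(1−δ)
13 ≥ 18 − 11δ
δ ≥ 5/11.

5/11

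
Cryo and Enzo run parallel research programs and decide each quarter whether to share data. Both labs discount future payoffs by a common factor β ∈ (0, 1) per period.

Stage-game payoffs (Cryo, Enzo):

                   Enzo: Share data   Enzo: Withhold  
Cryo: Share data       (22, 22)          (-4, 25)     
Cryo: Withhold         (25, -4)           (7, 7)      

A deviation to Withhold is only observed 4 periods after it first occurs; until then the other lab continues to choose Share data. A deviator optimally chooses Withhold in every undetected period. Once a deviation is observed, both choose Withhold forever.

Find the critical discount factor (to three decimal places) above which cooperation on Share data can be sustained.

0.639

The best deviation is to choose Withhold for all 4 undetected periods, earning 25 each, then 7 forever once detected.
Deviation value: 25(1−β^4)/(1−β) + 7β^4/(1−β); cooperation value: 22/(1−β).
IC: 22 ≥ 25(1−β^4) + 7β^4 = 25 − 18β^4.
So β^4 ≥ 3/18 = 1/6, giving β ≥ (1/6)^(1/4) ≈ 0.639.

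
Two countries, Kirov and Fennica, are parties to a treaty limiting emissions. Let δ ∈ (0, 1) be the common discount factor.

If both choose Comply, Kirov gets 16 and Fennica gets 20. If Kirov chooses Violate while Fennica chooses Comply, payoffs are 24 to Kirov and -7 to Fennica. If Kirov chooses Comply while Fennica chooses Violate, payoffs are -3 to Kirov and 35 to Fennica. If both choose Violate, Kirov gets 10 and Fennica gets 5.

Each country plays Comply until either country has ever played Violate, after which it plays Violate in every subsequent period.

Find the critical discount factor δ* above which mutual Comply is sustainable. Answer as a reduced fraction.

Kirov: cooperation gives 16 each period; deviation gives 24 once then 10 forever.
  16/(1−δ) ≥ 24 + 10δ/(1−δ) ⇒ δ ≥ 8/14 = 4/7.
Fennica: cooperation gives 20 each period; deviation gives 35 once then 5 forever.
  δ ≥ 15/30 = 1/2.
Both must hold, so the binding constraint is Kirov's: δ ≥ 4/7.

4/7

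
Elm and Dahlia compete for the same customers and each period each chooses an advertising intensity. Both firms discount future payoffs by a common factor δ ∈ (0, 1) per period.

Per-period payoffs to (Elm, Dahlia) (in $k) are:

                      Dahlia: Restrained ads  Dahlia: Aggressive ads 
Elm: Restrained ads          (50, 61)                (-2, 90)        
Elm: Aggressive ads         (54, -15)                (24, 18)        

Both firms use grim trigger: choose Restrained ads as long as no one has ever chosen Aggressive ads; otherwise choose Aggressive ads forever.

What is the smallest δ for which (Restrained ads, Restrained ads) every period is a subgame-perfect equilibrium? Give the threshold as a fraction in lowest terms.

Elm: cooperation gives 50 each period; deviation gives 54 once then 24 forever.
  50/(1−δ) ≥ 54 + 24δ/(1−δ) ⇒ δ ≥ 4/30 = 2/15.
Dahlia: cooperation gives 61 each period; deviation gives 90 once then 18 forever.
  δ ≥ 29/72.
Both must hold, so the binding constraint is Dahlia's: δ ≥ 29/72.

29/72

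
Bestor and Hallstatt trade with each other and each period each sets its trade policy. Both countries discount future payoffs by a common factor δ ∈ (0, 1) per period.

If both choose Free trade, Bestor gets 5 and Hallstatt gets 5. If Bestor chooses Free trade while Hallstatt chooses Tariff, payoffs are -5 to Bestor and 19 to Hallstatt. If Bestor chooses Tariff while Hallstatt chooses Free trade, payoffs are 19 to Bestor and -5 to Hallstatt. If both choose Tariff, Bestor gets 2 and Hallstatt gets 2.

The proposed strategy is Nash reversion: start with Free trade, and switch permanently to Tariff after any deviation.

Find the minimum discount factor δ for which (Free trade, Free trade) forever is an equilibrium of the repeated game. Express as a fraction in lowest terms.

14/17

Cooperation forever yields 5 each period: 5/(1−δ).
Deviating yields 19 once, then 2 forever: 19 + 2δ/(1−δ).
No profitable deviation requires 5/(1−δ) ≥ 19 + 2δ/(1−δ).
Multiplying by (1−δ): 5 ≥ 19(1−δ) + 2δ = 19 − 17δ.
So 17δ ≥ 14, i.e. δ ≥ 14/17.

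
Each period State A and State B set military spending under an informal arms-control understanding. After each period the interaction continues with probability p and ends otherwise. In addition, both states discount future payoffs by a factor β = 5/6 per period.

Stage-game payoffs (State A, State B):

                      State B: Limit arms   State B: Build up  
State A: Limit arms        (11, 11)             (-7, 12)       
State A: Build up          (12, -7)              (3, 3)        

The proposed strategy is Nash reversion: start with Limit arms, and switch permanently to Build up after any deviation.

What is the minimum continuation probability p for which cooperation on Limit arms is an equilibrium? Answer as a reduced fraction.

With continuation probability p and discount β, the effective per-period discount factor is βp.
Grim-trigger IC: βp ≥ (12−11)/(12−3) = 1/9.
So p ≥ (1/9)/(5/6) = 2/15.

2/15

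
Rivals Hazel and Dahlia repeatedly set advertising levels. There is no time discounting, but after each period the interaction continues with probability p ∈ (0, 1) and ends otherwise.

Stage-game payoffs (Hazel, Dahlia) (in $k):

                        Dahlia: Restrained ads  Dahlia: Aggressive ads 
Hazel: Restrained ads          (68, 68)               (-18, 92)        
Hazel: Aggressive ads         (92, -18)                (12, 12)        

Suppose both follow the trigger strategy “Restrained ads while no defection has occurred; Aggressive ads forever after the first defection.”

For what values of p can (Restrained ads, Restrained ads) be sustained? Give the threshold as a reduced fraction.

3/10

Expected cooperation value is 68 + p·68 + p²·68 + … = 68/(1−p); deviation gives 92 + p·12/(1−p).
68 ≥ 92(1−p) + 12p ⇒ 80p ≥ 24 ⇒ p ≥ 24/80 = 3/10.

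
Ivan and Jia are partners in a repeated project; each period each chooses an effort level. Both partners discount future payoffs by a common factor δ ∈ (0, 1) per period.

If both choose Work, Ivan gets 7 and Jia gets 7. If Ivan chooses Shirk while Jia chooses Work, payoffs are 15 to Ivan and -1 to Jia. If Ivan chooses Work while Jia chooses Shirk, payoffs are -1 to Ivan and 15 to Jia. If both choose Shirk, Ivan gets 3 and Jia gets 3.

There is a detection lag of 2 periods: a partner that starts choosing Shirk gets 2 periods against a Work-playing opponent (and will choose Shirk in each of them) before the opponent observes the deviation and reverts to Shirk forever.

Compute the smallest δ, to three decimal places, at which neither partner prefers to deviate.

The best deviation is to choose Shirk for all 2 undetected periods, earning 15 each, then 3 forever once detected.
Deviation value: 15(1−δ^2)/(1−δ) + 3δ^2/(1−δ); cooperation value: 7/(1−δ).
IC: 7 ≥ 15(1−δ^2) + 3δ^2 = 15 − 12δ^2.
So δ^2 ≥ 8/12 = 2/3, giving δ ≥ (2/3)^(1/2) ≈ 0.816.

0.816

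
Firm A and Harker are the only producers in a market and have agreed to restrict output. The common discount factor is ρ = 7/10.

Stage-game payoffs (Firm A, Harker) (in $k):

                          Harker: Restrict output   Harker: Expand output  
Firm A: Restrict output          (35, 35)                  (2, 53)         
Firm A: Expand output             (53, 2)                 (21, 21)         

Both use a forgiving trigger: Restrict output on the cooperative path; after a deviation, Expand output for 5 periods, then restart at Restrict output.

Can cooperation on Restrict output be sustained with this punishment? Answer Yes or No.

Comparing payoff streams over the 6 periods until play realigns: cooperate → 35(1+ρ+…+ρ^5); deviate → 53 + 21(ρ+…+ρ^5).
Cooperation is sustained iff (35−21)(ρ+…+ρ^5) ≥ 53−35.
ρ+…+ρ^5 = 7/10·(1−(7/10)^5)/(1−7/10) = 1.9412, and (53−35)/(35−21) = 1.2857.
1.9412 ≥ 1.2857, so cooperation is sustainable.

Yes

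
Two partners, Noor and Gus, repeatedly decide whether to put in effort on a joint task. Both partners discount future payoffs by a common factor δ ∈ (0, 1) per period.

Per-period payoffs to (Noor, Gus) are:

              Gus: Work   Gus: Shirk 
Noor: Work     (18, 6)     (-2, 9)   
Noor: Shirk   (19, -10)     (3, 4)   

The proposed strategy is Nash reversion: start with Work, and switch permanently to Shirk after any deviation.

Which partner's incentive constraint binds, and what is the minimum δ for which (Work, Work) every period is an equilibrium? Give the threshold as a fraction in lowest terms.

Gus; δ ≥ 3/5

Noor's threshold: (19−18)/(19−3) = 1/16.
Gus's threshold: (9−6)/(9−4) = 3/5.
1/16 < 3/5, so Gus binds and δ* = 3/5.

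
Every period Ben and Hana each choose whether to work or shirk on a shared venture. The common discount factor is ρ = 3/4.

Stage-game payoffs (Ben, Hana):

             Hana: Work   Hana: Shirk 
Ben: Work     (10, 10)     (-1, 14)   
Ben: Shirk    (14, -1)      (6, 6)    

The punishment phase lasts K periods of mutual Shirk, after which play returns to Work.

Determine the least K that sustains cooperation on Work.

Need Σ_{k=1}^{K} ρ^k ≥ (14−10)/(10−6) = 1.0000 at ρ = 3/4.
At K = 1 the sum is 0.7500 < 1.0000; at K = 2 it is 1.3125 ≥ 1.0000.
So the minimum punishment length is K = 2.

2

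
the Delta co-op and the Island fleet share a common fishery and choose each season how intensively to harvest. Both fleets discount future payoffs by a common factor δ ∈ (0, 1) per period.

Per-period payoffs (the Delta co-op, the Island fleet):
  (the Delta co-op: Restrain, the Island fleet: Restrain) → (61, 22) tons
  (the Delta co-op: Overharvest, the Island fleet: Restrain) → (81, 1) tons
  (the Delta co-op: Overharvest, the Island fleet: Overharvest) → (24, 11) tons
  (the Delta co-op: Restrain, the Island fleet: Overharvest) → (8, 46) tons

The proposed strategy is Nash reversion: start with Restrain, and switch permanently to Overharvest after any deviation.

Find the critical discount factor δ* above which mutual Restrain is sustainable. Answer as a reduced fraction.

For the Delta co-op: deviation gain 81−61 = 20, per-period punishment loss 61−24 = 37. IC gives δ ≥ 20/57.
For the Island fleet: gain 24, loss 11 per period, so δ ≥ 24/35.
The tighter constraint is the Island fleet's, so cooperation needs δ ≥ 24/35.

24/35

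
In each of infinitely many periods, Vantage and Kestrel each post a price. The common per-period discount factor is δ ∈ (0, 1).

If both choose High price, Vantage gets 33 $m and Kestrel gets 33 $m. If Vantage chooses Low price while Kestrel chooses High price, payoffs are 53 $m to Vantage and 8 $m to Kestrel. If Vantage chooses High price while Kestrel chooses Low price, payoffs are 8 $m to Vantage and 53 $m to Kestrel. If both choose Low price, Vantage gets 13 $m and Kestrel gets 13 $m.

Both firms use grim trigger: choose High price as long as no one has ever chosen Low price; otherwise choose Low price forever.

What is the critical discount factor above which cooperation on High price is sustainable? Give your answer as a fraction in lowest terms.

1/2

Under grim trigger the critical discount factor is (T−C)/(T−P) with T = 53, C = 33, P = 13.
δ* = (53−33)/(53−13) = 20/40 = 1/2.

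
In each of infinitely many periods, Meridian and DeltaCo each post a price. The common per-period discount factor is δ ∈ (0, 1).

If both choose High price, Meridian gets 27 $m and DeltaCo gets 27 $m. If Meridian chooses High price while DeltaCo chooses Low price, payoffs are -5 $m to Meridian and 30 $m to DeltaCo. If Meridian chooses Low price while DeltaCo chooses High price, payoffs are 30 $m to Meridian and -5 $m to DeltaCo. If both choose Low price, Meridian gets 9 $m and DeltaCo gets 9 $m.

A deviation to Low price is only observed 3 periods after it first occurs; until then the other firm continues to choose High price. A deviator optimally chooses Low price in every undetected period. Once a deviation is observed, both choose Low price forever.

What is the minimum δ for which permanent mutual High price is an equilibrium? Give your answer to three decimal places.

A deviator earns 30 for 3 periods, then 9 forever; cooperating earns 27 forever. Multiplying the IC by (1−δ):
27 ≥ 30(1−δ^3) + 9δ^3, so 21·δ^3 ≥ 3 and δ^3 ≥ 1/7.
δ ≥ (1/7)^(1/3) ≈ 0.523.

0.523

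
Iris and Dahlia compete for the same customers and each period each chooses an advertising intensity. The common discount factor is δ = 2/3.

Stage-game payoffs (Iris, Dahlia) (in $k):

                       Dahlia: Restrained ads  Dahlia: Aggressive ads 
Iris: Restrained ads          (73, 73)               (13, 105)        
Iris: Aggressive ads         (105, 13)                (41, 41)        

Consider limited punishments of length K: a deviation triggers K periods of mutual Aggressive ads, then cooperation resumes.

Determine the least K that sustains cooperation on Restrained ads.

IC: δ(1−δ^K)/(1−δ) ≥ (105−73)/(73−41) = 1.
With δ = 2/3: need 1 − δ^K ≥ 1·(1−2/3)/(2/3), i.e. δ^K ≤ 0.5000.
Since (2/3)^1 = 0.6667 and (2/3)^2 = 0.4444, the smallest such K is 2.

2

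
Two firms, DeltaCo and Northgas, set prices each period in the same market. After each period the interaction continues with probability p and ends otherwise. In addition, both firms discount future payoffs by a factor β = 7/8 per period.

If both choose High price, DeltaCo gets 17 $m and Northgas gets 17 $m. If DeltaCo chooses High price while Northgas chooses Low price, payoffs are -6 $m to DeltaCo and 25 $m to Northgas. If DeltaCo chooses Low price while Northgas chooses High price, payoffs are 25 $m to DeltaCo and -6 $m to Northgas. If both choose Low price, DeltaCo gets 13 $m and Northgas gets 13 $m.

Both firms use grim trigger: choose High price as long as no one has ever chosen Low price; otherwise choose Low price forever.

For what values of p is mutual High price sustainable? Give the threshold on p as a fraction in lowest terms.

With continuation probability p and discount β, the effective per-period discount factor is βp.
Grim-trigger IC: βp ≥ (25−17)/(25−13) = 2/3.
So p ≥ (2/3)/(7/8) = 16/21.

16/21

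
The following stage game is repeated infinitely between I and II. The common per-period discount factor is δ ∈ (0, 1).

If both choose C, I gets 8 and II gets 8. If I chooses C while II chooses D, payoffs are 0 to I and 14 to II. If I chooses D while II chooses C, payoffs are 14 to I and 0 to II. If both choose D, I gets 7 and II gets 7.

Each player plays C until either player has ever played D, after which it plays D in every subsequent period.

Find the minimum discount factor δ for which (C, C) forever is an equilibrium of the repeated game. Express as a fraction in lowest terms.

8/(1−δ) ≥ 14 + 7δ/(1−δ)
8 ≥ 14 − 7δ
δ ≥ 6/7.

6/7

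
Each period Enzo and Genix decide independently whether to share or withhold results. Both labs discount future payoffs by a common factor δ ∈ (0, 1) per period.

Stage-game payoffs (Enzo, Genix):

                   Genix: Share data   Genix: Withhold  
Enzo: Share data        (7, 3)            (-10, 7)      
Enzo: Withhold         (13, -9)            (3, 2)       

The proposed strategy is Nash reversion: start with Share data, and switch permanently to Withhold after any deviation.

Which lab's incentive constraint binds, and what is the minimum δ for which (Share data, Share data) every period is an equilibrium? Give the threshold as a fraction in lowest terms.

Enzo: cooperation gives 7 each period; deviation gives 13 once then 3 forever.
  7/(1−δ) ≥ 13 + 3δ/(1−δ) ⇒ δ ≥ 6/10 = 3/5.
Genix: cooperation gives 3 each period; deviation gives 7 once then 2 forever.
  δ ≥ 4/5.
Both must hold, so the binding constraint is Genix's: δ ≥ 4/5.

Genix; δ ≥ 4/5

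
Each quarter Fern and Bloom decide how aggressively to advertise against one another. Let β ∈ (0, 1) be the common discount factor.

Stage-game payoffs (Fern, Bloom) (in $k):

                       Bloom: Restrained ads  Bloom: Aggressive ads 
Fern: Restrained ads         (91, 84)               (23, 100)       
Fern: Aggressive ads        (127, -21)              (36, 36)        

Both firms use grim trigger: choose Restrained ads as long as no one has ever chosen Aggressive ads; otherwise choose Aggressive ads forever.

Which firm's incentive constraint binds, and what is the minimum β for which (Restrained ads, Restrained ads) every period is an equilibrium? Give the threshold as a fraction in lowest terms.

Fern; β ≥ 36/91

For Fern: deviation gain 127−91 = 36, per-period punishment loss 91−36 = 55. IC gives β ≥ 36/91.
For Bloom: gain 16, loss 48 per period, so β ≥ 16/64 = 1/4.
The tighter constraint is Fern's, so cooperation needs β ≥ 36/91.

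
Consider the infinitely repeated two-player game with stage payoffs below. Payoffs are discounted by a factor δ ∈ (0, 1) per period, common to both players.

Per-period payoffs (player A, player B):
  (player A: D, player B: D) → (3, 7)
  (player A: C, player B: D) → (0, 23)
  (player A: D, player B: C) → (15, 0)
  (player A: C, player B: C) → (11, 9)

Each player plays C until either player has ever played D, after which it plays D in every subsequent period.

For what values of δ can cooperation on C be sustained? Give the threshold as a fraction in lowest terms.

7/8

player A's threshold: (15−11)/(15−3) = 1/3.
player B's threshold: (23−9)/(23−7) = 7/8.
1/3 < 7/8, so player B binds and δ* = 7/8.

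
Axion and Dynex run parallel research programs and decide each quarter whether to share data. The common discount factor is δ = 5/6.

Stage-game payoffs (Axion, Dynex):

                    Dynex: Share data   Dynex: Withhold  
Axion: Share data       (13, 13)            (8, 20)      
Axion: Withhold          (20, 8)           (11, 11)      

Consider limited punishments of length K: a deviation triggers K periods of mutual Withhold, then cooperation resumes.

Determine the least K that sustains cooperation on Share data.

7

Need Σ_{k=1}^{K} δ^k ≥ (20−13)/(13−11) = 3.5000 at δ = 5/6.
At K = 6 the sum is 3.3255 < 3.5000; at K = 7 it is 3.6046 ≥ 3.5000.
So the minimum punishment length is K = 7.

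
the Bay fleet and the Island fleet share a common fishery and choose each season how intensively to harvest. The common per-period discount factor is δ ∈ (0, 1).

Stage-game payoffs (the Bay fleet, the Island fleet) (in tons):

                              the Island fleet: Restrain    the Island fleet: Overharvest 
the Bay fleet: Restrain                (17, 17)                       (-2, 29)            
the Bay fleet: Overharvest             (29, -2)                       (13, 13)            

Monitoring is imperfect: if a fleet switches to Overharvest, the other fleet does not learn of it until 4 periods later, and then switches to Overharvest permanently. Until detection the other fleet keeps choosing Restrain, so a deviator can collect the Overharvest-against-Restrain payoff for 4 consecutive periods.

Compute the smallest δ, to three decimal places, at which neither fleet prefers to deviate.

0.931

The best deviation is to choose Overharvest for all 4 undetected periods, earning 29 each, then 13 forever once detected.
Deviation value: 29(1−δ^4)/(1−δ) + 13δ^4/(1−δ); cooperation value: 17/(1−δ).
IC: 17 ≥ 29(1−δ^4) + 13δ^4 = 29 − 16δ^4.
So δ^4 ≥ 12/16 = 3/4, giving δ ≥ (3/4)^(1/4) ≈ 0.931.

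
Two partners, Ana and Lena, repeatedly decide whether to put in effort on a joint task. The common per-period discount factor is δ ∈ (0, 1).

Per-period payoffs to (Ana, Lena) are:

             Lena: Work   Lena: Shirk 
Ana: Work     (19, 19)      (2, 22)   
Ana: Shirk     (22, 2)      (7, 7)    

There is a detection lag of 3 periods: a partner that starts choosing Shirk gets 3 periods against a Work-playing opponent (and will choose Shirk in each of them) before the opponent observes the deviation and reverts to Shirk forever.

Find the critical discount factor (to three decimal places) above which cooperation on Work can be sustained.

0.585

Deviating for the 3 undetected periods gains 22−19 = 3 per period over cooperation, then loses 19−7 = 12 per period forever once punishment starts.
Gain: 3(1 + δ + … + δ^2); loss: 12·δ^3/(1−δ).
No profitable deviation ⇔ 3(1−δ^3) ≤ 12·δ^3, i.e. δ^3 ≥ 3/(3+12) = 1/5.
Hence δ ≥ (1/5)^(1/3) ≈ 0.585.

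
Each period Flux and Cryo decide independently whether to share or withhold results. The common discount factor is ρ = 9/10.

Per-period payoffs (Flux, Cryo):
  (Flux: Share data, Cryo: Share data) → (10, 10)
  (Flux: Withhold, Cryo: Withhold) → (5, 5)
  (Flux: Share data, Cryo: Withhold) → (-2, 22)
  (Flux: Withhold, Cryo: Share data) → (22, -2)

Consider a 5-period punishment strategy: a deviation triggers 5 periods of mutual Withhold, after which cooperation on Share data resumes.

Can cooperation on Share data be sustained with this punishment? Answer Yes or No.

Yes

A one-shot deviation gives 22 now, then 5 for 5 periods, then back to 10.
Gain from deviating: (22−10) today; loss: (10−5) in each of the next 5 periods.
No-deviation condition: (10−5)(ρ+…+ρ^5) ≥ 22−10, i.e. ρ+…+ρ^5 ≥ 12/5.
At ρ = 9/10: ρ+…+ρ^5 = 3.6856 ≥ 2.4000.
So cooperation is sustainable.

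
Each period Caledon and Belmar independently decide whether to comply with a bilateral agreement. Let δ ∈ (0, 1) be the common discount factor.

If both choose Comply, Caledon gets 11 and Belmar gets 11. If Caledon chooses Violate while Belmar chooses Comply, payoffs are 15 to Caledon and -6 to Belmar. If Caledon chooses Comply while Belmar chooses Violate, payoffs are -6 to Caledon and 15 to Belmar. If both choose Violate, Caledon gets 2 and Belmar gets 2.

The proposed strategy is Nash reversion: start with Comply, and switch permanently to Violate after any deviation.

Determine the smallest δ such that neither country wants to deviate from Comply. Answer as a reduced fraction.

Cooperation forever yields 11 each period: 11/(1−δ).
Deviating yields 15 once, then 2 forever: 15 + 2δ/(1−δ).
No profitable deviation requires 11/(1−δ) ≥ 15 + 2δ/(1−δ).
Multiplying by (1−δ): 11 ≥ 15(1−δ) + 2δ = 15 − 13δ.
So 13δ ≥ 4, i.e. δ ≥ 4/13.

4/13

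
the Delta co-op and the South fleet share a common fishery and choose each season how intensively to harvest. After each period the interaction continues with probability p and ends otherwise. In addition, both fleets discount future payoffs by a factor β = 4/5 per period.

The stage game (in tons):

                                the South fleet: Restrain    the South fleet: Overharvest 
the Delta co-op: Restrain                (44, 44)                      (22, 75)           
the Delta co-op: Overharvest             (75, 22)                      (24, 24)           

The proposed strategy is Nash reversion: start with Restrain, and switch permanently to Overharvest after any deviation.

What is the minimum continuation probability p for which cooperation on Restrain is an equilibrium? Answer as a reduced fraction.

With continuation probability p and discount β, the effective per-period discount factor is βp.
Grim-trigger IC: βp ≥ (75−44)/(75−24) = 31/51.
So p ≥ (31/51)/(4/5) = 155/204.

155/204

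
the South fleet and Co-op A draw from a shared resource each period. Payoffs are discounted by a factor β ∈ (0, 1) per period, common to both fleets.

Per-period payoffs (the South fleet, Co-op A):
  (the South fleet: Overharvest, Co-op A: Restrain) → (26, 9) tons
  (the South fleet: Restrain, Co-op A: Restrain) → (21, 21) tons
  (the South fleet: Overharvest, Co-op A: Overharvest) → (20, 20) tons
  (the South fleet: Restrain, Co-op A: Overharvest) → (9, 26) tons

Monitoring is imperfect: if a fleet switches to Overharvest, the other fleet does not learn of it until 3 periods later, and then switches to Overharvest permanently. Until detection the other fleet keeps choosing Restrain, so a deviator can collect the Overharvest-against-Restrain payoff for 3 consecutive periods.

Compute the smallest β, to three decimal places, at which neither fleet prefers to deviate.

0.941

Deviating for the 3 undetected periods gains 26−21 = 5 per period over cooperation, then loses 21−20 = 1 per period forever once punishment starts.
Gain: 5(1 + β + … + β^2); loss: 1·β^3/(1−β).
No profitable deviation ⇔ 5(1−β^3) ≤ 1·β^3, i.e. β^3 ≥ 5/(5+1) = 5/6.
Hence β ≥ (5/6)^(1/3) ≈ 0.941.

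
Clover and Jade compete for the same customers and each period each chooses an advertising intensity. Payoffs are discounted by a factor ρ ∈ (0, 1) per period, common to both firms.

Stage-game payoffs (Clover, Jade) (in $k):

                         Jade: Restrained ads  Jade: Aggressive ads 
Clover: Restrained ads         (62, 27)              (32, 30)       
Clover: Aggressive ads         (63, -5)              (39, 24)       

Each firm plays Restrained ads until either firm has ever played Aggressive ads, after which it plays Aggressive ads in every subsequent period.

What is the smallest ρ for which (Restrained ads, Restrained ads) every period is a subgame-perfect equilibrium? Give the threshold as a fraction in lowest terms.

Clover: cooperation gives 62 each period; deviation gives 63 once then 39 forever.
  62/(1−ρ) ≥ 63 + 39ρ/(1−ρ) ⇒ ρ ≥ 1/24.
Jade: cooperation gives 27 each period; deviation gives 30 once then 24 forever.
  ρ ≥ 3/6 = 1/2.
Both must hold, so the binding constraint is Jade's: ρ ≥ 1/2.

1/2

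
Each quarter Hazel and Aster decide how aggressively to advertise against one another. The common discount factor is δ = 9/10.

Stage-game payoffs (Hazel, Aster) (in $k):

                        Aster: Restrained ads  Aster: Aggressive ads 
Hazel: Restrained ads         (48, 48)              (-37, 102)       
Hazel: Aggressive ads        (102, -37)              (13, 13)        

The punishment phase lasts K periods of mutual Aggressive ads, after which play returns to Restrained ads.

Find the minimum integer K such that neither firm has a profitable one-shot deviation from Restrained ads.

2

No profitable deviation requires (48−13)(δ+…+δ^K) ≥ 102−48, i.e. δ+…+δ^K ≥ 54/35 ≈ 1.5429.
With δ = 9/10, the partial sums are K=1: 0.9000, K=2: 1.7100.
K = 2 is the first length at which the sum reaches 1.5429.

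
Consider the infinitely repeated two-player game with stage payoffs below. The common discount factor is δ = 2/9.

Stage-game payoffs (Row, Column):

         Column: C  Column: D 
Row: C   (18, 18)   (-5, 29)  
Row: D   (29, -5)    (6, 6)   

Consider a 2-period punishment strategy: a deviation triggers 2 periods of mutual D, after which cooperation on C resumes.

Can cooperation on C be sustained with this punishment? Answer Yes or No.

A one-shot deviation gives 29 now, then 6 for 2 periods, then back to 18.
Gain from deviating: (29−18) today; loss: (18−6) in each of the next 2 periods.
No-deviation condition: (18−6)(δ+…+δ^2) ≥ 29−18, i.e. δ+…+δ^2 ≥ 11/12.
At δ = 2/9: δ+…+δ^2 = 0.2716 < 0.9167.
So cooperation is not sustainable.

No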